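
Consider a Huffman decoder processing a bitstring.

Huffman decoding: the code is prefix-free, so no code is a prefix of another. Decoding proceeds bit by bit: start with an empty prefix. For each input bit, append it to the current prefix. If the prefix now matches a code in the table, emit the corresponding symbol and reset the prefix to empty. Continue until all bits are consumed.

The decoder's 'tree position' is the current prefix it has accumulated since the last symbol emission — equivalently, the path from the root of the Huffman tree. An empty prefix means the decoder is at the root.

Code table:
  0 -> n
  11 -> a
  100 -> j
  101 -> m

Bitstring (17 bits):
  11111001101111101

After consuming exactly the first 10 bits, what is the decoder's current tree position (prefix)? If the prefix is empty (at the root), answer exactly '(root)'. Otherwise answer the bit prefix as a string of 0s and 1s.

Bit 0: prefix='1' (no match yet)
Bit 1: prefix='11' -> emit 'a', reset
Bit 2: prefix='1' (no match yet)
Bit 3: prefix='11' -> emit 'a', reset
Bit 4: prefix='1' (no match yet)
Bit 5: prefix='10' (no match yet)
Bit 6: prefix='100' -> emit 'j', reset
Bit 7: prefix='1' (no match yet)
Bit 8: prefix='11' -> emit 'a', reset
Bit 9: prefix='0' -> emit 'n', reset

Answer: (root)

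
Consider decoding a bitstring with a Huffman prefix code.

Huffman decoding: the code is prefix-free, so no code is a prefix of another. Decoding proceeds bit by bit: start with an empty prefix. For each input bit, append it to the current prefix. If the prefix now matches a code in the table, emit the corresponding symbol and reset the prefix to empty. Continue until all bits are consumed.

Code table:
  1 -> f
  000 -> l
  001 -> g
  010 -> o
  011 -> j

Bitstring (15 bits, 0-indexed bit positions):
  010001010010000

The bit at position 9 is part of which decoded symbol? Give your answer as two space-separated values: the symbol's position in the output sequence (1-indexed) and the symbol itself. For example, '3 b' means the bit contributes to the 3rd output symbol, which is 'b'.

Bit 0: prefix='0' (no match yet)
Bit 1: prefix='01' (no match yet)
Bit 2: prefix='010' -> emit 'o', reset
Bit 3: prefix='0' (no match yet)
Bit 4: prefix='00' (no match yet)
Bit 5: prefix='001' -> emit 'g', reset
Bit 6: prefix='0' (no match yet)
Bit 7: prefix='01' (no match yet)
Bit 8: prefix='010' -> emit 'o', reset
Bit 9: prefix='0' (no match yet)
Bit 10: prefix='01' (no match yet)
Bit 11: prefix='010' -> emit 'o', reset
Bit 12: prefix='0' (no match yet)
Bit 13: prefix='00' (no match yet)

Answer: 4 o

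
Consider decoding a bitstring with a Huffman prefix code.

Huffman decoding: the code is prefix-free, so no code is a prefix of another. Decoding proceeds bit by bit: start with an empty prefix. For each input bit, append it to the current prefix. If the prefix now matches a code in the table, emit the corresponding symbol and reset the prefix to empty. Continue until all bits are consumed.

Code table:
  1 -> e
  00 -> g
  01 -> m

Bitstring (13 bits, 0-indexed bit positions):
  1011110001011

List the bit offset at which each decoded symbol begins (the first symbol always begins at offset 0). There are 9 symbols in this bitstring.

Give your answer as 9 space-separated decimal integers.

Answer: 0 1 3 4 5 6 8 10 12

Derivation:
Bit 0: prefix='1' -> emit 'e', reset
Bit 1: prefix='0' (no match yet)
Bit 2: prefix='01' -> emit 'm', reset
Bit 3: prefix='1' -> emit 'e', reset
Bit 4: prefix='1' -> emit 'e', reset
Bit 5: prefix='1' -> emit 'e', reset
Bit 6: prefix='0' (no match yet)
Bit 7: prefix='00' -> emit 'g', reset
Bit 8: prefix='0' (no match yet)
Bit 9: prefix='01' -> emit 'm', reset
Bit 10: prefix='0' (no match yet)
Bit 11: prefix='01' -> emit 'm', reset
Bit 12: prefix='1' -> emit 'e', reset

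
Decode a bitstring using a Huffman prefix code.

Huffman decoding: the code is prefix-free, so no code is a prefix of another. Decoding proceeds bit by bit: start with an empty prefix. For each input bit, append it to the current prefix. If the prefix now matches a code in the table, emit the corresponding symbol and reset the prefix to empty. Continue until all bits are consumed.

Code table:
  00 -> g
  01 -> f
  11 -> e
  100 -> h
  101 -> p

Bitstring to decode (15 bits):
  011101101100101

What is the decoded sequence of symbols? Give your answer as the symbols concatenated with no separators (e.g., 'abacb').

Answer: fefphp

Derivation:
Bit 0: prefix='0' (no match yet)
Bit 1: prefix='01' -> emit 'f', reset
Bit 2: prefix='1' (no match yet)
Bit 3: prefix='11' -> emit 'e', reset
Bit 4: prefix='0' (no match yet)
Bit 5: prefix='01' -> emit 'f', reset
Bit 6: prefix='1' (no match yet)
Bit 7: prefix='10' (no match yet)
Bit 8: prefix='101' -> emit 'p', reset
Bit 9: prefix='1' (no match yet)
Bit 10: prefix='10' (no match yet)
Bit 11: prefix='100' -> emit 'h', reset
Bit 12: prefix='1' (no match yet)
Bit 13: prefix='10' (no match yet)
Bit 14: prefix='101' -> emit 'p', reset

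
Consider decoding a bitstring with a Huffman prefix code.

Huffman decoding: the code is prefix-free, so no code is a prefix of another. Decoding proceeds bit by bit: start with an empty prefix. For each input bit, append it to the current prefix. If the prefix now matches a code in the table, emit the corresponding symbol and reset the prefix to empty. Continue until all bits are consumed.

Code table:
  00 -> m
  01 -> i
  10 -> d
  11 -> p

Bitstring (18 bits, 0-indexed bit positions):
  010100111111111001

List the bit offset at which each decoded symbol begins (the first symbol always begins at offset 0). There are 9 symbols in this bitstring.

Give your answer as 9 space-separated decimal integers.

Bit 0: prefix='0' (no match yet)
Bit 1: prefix='01' -> emit 'i', reset
Bit 2: prefix='0' (no match yet)
Bit 3: prefix='01' -> emit 'i', reset
Bit 4: prefix='0' (no match yet)
Bit 5: prefix='00' -> emit 'm', reset
Bit 6: prefix='1' (no match yet)
Bit 7: prefix='11' -> emit 'p', reset
Bit 8: prefix='1' (no match yet)
Bit 9: prefix='11' -> emit 'p', reset
Bit 10: prefix='1' (no match yet)
Bit 11: prefix='11' -> emit 'p', reset
Bit 12: prefix='1' (no match yet)
Bit 13: prefix='11' -> emit 'p', reset
Bit 14: prefix='1' (no match yet)
Bit 15: prefix='10' -> emit 'd', reset
Bit 16: prefix='0' (no match yet)
Bit 17: prefix='01' -> emit 'i', reset

Answer: 0 2 4 6 8 10 12 14 16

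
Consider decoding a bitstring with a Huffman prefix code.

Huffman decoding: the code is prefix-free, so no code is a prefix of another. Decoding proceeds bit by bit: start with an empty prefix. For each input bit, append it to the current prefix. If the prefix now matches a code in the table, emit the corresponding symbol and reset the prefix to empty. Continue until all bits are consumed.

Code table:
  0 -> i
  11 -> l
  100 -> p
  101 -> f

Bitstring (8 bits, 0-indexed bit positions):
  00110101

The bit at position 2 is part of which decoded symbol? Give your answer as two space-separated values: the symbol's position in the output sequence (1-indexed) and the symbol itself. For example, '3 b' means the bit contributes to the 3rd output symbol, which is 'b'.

Bit 0: prefix='0' -> emit 'i', reset
Bit 1: prefix='0' -> emit 'i', reset
Bit 2: prefix='1' (no match yet)
Bit 3: prefix='11' -> emit 'l', reset
Bit 4: prefix='0' -> emit 'i', reset
Bit 5: prefix='1' (no match yet)
Bit 6: prefix='10' (no match yet)

Answer: 3 l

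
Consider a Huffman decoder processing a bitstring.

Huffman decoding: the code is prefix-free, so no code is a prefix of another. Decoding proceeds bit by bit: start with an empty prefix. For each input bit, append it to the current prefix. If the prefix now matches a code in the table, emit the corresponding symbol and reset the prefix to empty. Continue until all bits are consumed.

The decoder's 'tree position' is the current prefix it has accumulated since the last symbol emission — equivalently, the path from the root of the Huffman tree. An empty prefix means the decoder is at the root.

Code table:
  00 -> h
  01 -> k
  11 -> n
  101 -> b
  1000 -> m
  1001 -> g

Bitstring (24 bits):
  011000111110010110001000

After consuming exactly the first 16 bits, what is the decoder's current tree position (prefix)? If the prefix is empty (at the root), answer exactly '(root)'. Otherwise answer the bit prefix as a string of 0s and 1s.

Answer: (root)

Derivation:
Bit 0: prefix='0' (no match yet)
Bit 1: prefix='01' -> emit 'k', reset
Bit 2: prefix='1' (no match yet)
Bit 3: prefix='10' (no match yet)
Bit 4: prefix='100' (no match yet)
Bit 5: prefix='1000' -> emit 'm', reset
Bit 6: prefix='1' (no match yet)
Bit 7: prefix='11' -> emit 'n', reset
Bit 8: prefix='1' (no match yet)
Bit 9: prefix='11' -> emit 'n', reset
Bit 10: prefix='1' (no match yet)
Bit 11: prefix='10' (no match yet)
Bit 12: prefix='100' (no match yet)
Bit 13: prefix='1001' -> emit 'g', reset
Bit 14: prefix='0' (no match yet)
Bit 15: prefix='01' -> emit 'k', reset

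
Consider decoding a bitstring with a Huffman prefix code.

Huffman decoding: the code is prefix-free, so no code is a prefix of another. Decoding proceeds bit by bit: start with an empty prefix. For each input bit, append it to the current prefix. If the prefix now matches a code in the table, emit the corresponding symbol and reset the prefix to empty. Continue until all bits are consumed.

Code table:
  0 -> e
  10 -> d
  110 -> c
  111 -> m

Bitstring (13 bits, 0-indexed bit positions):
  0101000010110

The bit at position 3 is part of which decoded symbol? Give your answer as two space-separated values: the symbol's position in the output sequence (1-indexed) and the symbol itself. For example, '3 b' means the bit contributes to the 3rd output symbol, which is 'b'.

Answer: 3 d

Derivation:
Bit 0: prefix='0' -> emit 'e', reset
Bit 1: prefix='1' (no match yet)
Bit 2: prefix='10' -> emit 'd', reset
Bit 3: prefix='1' (no match yet)
Bit 4: prefix='10' -> emit 'd', reset
Bit 5: prefix='0' -> emit 'e', reset
Bit 6: prefix='0' -> emit 'e', reset
Bit 7: prefix='0' -> emit 'e', reset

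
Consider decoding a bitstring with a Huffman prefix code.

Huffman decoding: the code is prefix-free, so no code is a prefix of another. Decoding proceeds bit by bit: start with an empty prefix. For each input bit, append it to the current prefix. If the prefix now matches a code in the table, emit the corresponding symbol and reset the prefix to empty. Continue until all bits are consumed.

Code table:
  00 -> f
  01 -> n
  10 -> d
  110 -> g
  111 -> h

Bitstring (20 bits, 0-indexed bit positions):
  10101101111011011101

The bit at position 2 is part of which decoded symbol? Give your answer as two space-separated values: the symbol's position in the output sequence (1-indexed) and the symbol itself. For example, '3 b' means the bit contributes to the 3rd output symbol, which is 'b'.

Answer: 2 d

Derivation:
Bit 0: prefix='1' (no match yet)
Bit 1: prefix='10' -> emit 'd', reset
Bit 2: prefix='1' (no match yet)
Bit 3: prefix='10' -> emit 'd', reset
Bit 4: prefix='1' (no match yet)
Bit 5: prefix='11' (no match yet)
Bit 6: prefix='110' -> emit 'g', reset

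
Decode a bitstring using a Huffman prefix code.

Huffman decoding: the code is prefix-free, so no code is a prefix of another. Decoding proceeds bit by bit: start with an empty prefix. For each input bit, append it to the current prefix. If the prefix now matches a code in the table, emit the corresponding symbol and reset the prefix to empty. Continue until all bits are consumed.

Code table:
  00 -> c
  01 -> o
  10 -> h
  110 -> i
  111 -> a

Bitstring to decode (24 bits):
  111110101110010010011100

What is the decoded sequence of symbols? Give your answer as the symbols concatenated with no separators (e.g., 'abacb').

Answer: aihachocac

Derivation:
Bit 0: prefix='1' (no match yet)
Bit 1: prefix='11' (no match yet)
Bit 2: prefix='111' -> emit 'a', reset
Bit 3: prefix='1' (no match yet)
Bit 4: prefix='11' (no match yet)
Bit 5: prefix='110' -> emit 'i', reset
Bit 6: prefix='1' (no match yet)
Bit 7: prefix='10' -> emit 'h', reset
Bit 8: prefix='1' (no match yet)
Bit 9: prefix='11' (no match yet)
Bit 10: prefix='111' -> emit 'a', reset
Bit 11: prefix='0' (no match yet)
Bit 12: prefix='00' -> emit 'c', reset
Bit 13: prefix='1' (no match yet)
Bit 14: prefix='10' -> emit 'h', reset
Bit 15: prefix='0' (no match yet)
Bit 16: prefix='01' -> emit 'o', reset
Bit 17: prefix='0' (no match yet)
Bit 18: prefix='00' -> emit 'c', reset
Bit 19: prefix='1' (no match yet)
Bit 20: prefix='11' (no match yet)
Bit 21: prefix='111' -> emit 'a', reset
Bit 22: prefix='0' (no match yet)
Bit 23: prefix='00' -> emit 'c', reset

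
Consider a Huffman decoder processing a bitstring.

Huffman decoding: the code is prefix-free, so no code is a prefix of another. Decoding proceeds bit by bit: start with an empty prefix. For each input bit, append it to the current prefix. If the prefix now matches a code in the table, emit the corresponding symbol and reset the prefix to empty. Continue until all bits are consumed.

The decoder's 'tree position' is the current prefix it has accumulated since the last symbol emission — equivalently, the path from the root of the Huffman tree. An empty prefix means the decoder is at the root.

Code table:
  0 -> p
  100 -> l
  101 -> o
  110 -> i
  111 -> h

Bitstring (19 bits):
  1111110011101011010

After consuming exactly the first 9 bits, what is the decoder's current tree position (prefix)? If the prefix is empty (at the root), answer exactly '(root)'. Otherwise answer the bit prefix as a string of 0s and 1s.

Bit 0: prefix='1' (no match yet)
Bit 1: prefix='11' (no match yet)
Bit 2: prefix='111' -> emit 'h', reset
Bit 3: prefix='1' (no match yet)
Bit 4: prefix='11' (no match yet)
Bit 5: prefix='111' -> emit 'h', reset
Bit 6: prefix='0' -> emit 'p', reset
Bit 7: prefix='0' -> emit 'p', reset
Bit 8: prefix='1' (no match yet)

Answer: 1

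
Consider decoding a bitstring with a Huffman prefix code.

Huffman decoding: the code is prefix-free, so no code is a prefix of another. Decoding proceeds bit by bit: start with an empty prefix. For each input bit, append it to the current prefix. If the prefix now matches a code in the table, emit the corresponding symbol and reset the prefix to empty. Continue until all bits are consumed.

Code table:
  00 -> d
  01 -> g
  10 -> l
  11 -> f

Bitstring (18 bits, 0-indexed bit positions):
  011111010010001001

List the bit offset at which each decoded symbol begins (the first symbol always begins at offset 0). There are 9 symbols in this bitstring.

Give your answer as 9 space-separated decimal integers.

Answer: 0 2 4 6 8 10 12 14 16

Derivation:
Bit 0: prefix='0' (no match yet)
Bit 1: prefix='01' -> emit 'g', reset
Bit 2: prefix='1' (no match yet)
Bit 3: prefix='11' -> emit 'f', reset
Bit 4: prefix='1' (no match yet)
Bit 5: prefix='11' -> emit 'f', reset
Bit 6: prefix='0' (no match yet)
Bit 7: prefix='01' -> emit 'g', reset
Bit 8: prefix='0' (no match yet)
Bit 9: prefix='00' -> emit 'd', reset
Bit 10: prefix='1' (no match yet)
Bit 11: prefix='10' -> emit 'l', reset
Bit 12: prefix='0' (no match yet)
Bit 13: prefix='00' -> emit 'd', reset
Bit 14: prefix='1' (no match yet)
Bit 15: prefix='10' -> emit 'l', reset
Bit 16: prefix='0' (no match yet)
Bit 17: prefix='01' -> emit 'g', reset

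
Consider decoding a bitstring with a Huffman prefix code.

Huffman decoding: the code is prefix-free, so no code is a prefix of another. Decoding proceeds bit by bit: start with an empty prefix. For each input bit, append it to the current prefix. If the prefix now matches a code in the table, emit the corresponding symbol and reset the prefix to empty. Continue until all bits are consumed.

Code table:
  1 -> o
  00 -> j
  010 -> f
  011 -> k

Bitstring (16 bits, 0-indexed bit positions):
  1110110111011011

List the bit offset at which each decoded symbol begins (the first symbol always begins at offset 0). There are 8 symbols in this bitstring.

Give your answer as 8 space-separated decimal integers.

Answer: 0 1 2 3 6 9 10 13

Derivation:
Bit 0: prefix='1' -> emit 'o', reset
Bit 1: prefix='1' -> emit 'o', reset
Bit 2: prefix='1' -> emit 'o', reset
Bit 3: prefix='0' (no match yet)
Bit 4: prefix='01' (no match yet)
Bit 5: prefix='011' -> emit 'k', reset
Bit 6: prefix='0' (no match yet)
Bit 7: prefix='01' (no match yet)
Bit 8: prefix='011' -> emit 'k', reset
Bit 9: prefix='1' -> emit 'o', reset
Bit 10: prefix='0' (no match yet)
Bit 11: prefix='01' (no match yet)
Bit 12: prefix='011' -> emit 'k', reset
Bit 13: prefix='0' (no match yet)
Bit 14: prefix='01' (no match yet)
Bit 15: prefix='011' -> emit 'k', reset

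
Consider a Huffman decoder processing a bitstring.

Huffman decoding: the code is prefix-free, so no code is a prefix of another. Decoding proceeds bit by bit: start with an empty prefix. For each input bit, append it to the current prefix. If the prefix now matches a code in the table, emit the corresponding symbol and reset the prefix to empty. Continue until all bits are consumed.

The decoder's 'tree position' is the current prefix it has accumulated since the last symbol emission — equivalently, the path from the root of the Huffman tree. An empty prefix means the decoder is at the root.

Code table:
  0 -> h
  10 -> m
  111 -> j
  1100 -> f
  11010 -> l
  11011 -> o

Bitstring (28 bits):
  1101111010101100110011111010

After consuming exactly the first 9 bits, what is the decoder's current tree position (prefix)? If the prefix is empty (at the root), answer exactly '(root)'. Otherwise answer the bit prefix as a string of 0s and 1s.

Answer: 1101

Derivation:
Bit 0: prefix='1' (no match yet)
Bit 1: prefix='11' (no match yet)
Bit 2: prefix='110' (no match yet)
Bit 3: prefix='1101' (no match yet)
Bit 4: prefix='11011' -> emit 'o', reset
Bit 5: prefix='1' (no match yet)
Bit 6: prefix='11' (no match yet)
Bit 7: prefix='110' (no match yet)
Bit 8: prefix='1101' (no match yet)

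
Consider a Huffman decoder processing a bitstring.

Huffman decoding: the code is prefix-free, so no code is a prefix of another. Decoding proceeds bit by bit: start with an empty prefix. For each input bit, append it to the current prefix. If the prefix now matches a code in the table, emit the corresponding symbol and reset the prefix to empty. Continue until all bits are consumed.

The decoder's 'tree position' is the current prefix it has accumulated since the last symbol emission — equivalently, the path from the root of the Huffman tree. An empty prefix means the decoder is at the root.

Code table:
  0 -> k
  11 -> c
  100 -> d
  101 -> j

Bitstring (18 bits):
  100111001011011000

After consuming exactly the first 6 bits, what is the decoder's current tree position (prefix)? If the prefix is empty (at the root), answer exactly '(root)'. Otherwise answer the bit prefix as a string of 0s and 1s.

Answer: 1

Derivation:
Bit 0: prefix='1' (no match yet)
Bit 1: prefix='10' (no match yet)
Bit 2: prefix='100' -> emit 'd', reset
Bit 3: prefix='1' (no match yet)
Bit 4: prefix='11' -> emit 'c', reset
Bit 5: prefix='1' (no match yet)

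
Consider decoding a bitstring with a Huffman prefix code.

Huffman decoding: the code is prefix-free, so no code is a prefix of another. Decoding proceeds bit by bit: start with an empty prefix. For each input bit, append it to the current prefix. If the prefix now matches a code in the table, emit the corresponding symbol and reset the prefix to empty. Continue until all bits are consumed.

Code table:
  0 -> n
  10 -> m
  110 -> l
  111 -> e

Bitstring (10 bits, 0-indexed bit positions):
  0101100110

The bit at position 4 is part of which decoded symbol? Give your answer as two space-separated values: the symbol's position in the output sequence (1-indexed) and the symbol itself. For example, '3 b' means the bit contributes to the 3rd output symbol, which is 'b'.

Bit 0: prefix='0' -> emit 'n', reset
Bit 1: prefix='1' (no match yet)
Bit 2: prefix='10' -> emit 'm', reset
Bit 3: prefix='1' (no match yet)
Bit 4: prefix='11' (no match yet)
Bit 5: prefix='110' -> emit 'l', reset
Bit 6: prefix='0' -> emit 'n', reset
Bit 7: prefix='1' (no match yet)
Bit 8: prefix='11' (no match yet)

Answer: 3 l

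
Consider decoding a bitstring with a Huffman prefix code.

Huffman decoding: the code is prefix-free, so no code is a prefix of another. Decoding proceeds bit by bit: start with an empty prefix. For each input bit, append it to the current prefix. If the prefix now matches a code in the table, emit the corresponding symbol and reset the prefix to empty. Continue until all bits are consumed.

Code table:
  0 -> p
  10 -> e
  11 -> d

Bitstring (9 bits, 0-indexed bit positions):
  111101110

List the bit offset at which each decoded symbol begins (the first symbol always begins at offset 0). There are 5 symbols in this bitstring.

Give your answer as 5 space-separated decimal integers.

Answer: 0 2 4 5 7

Derivation:
Bit 0: prefix='1' (no match yet)
Bit 1: prefix='11' -> emit 'd', reset
Bit 2: prefix='1' (no match yet)
Bit 3: prefix='11' -> emit 'd', reset
Bit 4: prefix='0' -> emit 'p', reset
Bit 5: prefix='1' (no match yet)
Bit 6: prefix='11' -> emit 'd', reset
Bit 7: prefix='1' (no match yet)
Bit 8: prefix='10' -> emit 'e', reset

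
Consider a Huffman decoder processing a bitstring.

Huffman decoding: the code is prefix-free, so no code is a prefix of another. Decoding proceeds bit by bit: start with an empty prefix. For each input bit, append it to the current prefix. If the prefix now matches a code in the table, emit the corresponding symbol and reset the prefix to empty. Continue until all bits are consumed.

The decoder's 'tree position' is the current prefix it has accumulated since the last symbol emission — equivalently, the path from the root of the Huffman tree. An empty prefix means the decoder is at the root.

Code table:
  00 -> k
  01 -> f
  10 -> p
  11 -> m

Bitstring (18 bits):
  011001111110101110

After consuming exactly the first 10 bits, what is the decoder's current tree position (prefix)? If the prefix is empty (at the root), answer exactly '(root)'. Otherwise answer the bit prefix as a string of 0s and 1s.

Answer: (root)

Derivation:
Bit 0: prefix='0' (no match yet)
Bit 1: prefix='01' -> emit 'f', reset
Bit 2: prefix='1' (no match yet)
Bit 3: prefix='10' -> emit 'p', reset
Bit 4: prefix='0' (no match yet)
Bit 5: prefix='01' -> emit 'f', reset
Bit 6: prefix='1' (no match yet)
Bit 7: prefix='11' -> emit 'm', reset
Bit 8: prefix='1' (no match yet)
Bit 9: prefix='11' -> emit 'm', reset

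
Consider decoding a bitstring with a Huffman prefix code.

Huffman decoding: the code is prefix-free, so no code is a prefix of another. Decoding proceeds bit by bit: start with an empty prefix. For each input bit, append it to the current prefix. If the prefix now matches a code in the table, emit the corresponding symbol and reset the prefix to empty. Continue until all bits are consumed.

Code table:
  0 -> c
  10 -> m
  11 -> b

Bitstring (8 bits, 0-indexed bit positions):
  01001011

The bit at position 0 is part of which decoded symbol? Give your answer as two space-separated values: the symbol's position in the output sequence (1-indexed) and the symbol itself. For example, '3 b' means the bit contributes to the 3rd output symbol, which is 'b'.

Bit 0: prefix='0' -> emit 'c', reset
Bit 1: prefix='1' (no match yet)
Bit 2: prefix='10' -> emit 'm', reset
Bit 3: prefix='0' -> emit 'c', reset
Bit 4: prefix='1' (no match yet)

Answer: 1 c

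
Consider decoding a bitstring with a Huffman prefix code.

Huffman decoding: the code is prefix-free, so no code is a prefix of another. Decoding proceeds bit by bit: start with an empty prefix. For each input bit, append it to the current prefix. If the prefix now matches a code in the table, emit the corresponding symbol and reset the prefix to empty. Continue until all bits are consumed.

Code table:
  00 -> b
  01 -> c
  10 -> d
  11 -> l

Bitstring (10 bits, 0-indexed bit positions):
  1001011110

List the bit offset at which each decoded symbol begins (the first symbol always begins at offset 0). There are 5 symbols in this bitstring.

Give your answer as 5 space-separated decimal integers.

Answer: 0 2 4 6 8

Derivation:
Bit 0: prefix='1' (no match yet)
Bit 1: prefix='10' -> emit 'd', reset
Bit 2: prefix='0' (no match yet)
Bit 3: prefix='01' -> emit 'c', reset
Bit 4: prefix='0' (no match yet)
Bit 5: prefix='01' -> emit 'c', reset
Bit 6: prefix='1' (no match yet)
Bit 7: prefix='11' -> emit 'l', reset
Bit 8: prefix='1' (no match yet)
Bit 9: prefix='10' -> emit 'd', reset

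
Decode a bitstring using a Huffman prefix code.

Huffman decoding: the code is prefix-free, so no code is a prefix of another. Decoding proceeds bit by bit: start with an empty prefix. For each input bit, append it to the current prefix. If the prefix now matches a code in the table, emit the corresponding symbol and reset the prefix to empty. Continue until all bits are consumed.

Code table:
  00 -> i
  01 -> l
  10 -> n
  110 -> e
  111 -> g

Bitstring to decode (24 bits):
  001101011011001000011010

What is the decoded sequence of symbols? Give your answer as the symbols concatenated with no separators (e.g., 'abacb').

Answer: ieneeliien

Derivation:
Bit 0: prefix='0' (no match yet)
Bit 1: prefix='00' -> emit 'i', reset
Bit 2: prefix='1' (no match yet)
Bit 3: prefix='11' (no match yet)
Bit 4: prefix='110' -> emit 'e', reset
Bit 5: prefix='1' (no match yet)
Bit 6: prefix='10' -> emit 'n', reset
Bit 7: prefix='1' (no match yet)
Bit 8: prefix='11' (no match yet)
Bit 9: prefix='110' -> emit 'e', reset
Bit 10: prefix='1' (no match yet)
Bit 11: prefix='11' (no match yet)
Bit 12: prefix='110' -> emit 'e', reset
Bit 13: prefix='0' (no match yet)
Bit 14: prefix='01' -> emit 'l', reset
Bit 15: prefix='0' (no match yet)
Bit 16: prefix='00' -> emit 'i', reset
Bit 17: prefix='0' (no match yet)
Bit 18: prefix='00' -> emit 'i', reset
Bit 19: prefix='1' (no match yet)
Bit 20: prefix='11' (no match yet)
Bit 21: prefix='110' -> emit 'e', reset
Bit 22: prefix='1' (no match yet)
Bit 23: prefix='10' -> emit 'n', reset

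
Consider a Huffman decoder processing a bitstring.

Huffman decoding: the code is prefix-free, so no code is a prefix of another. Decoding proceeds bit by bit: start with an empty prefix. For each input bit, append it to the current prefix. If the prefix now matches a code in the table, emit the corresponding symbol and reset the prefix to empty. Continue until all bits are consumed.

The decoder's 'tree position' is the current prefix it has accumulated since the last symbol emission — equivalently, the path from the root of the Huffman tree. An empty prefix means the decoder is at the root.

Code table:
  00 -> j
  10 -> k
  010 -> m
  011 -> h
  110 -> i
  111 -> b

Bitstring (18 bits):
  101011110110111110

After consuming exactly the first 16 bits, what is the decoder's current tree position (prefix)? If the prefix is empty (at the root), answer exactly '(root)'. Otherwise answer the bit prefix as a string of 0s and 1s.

Bit 0: prefix='1' (no match yet)
Bit 1: prefix='10' -> emit 'k', reset
Bit 2: prefix='1' (no match yet)
Bit 3: prefix='10' -> emit 'k', reset
Bit 4: prefix='1' (no match yet)
Bit 5: prefix='11' (no match yet)
Bit 6: prefix='111' -> emit 'b', reset
Bit 7: prefix='1' (no match yet)
Bit 8: prefix='10' -> emit 'k', reset
Bit 9: prefix='1' (no match yet)
Bit 10: prefix='11' (no match yet)
Bit 11: prefix='110' -> emit 'i', reset
Bit 12: prefix='1' (no match yet)
Bit 13: prefix='11' (no match yet)
Bit 14: prefix='111' -> emit 'b', reset
Bit 15: prefix='1' (no match yet)

Answer: 1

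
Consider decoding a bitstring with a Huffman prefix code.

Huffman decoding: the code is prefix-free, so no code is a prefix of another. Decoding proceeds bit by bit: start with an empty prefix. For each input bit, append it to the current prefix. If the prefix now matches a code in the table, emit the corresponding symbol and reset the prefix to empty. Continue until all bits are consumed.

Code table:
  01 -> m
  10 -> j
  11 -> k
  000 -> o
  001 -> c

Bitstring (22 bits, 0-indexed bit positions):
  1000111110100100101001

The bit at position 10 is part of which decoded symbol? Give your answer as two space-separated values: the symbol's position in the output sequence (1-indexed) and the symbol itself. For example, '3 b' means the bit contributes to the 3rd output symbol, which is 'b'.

Bit 0: prefix='1' (no match yet)
Bit 1: prefix='10' -> emit 'j', reset
Bit 2: prefix='0' (no match yet)
Bit 3: prefix='00' (no match yet)
Bit 4: prefix='001' -> emit 'c', reset
Bit 5: prefix='1' (no match yet)
Bit 6: prefix='11' -> emit 'k', reset
Bit 7: prefix='1' (no match yet)
Bit 8: prefix='11' -> emit 'k', reset
Bit 9: prefix='0' (no match yet)
Bit 10: prefix='01' -> emit 'm', reset
Bit 11: prefix='0' (no match yet)
Bit 12: prefix='00' (no match yet)
Bit 13: prefix='001' -> emit 'c', reset
Bit 14: prefix='0' (no match yet)

Answer: 5 m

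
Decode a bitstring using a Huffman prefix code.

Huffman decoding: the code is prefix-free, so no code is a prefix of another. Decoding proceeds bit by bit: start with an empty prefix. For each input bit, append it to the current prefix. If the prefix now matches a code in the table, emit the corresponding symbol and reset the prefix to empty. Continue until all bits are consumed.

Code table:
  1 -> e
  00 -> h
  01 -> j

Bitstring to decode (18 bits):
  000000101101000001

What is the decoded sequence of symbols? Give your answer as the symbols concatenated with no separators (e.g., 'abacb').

Answer: hhhejejhhj

Derivation:
Bit 0: prefix='0' (no match yet)
Bit 1: prefix='00' -> emit 'h', reset
Bit 2: prefix='0' (no match yet)
Bit 3: prefix='00' -> emit 'h', reset
Bit 4: prefix='0' (no match yet)
Bit 5: prefix='00' -> emit 'h', reset
Bit 6: prefix='1' -> emit 'e', reset
Bit 7: prefix='0' (no match yet)
Bit 8: prefix='01' -> emit 'j', reset
Bit 9: prefix='1' -> emit 'e', reset
Bit 10: prefix='0' (no match yet)
Bit 11: prefix='01' -> emit 'j', reset
Bit 12: prefix='0' (no match yet)
Bit 13: prefix='00' -> emit 'h', reset
Bit 14: prefix='0' (no match yet)
Bit 15: prefix='00' -> emit 'h', reset
Bit 16: prefix='0' (no match yet)
Bit 17: prefix='01' -> emit 'j', reset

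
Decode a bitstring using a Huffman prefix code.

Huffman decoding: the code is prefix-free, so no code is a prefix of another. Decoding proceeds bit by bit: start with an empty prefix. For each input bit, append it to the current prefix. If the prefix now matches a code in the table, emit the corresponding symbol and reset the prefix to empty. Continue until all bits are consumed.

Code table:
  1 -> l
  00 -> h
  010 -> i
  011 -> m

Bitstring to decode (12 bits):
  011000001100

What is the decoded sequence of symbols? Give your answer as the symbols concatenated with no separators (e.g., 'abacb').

Bit 0: prefix='0' (no match yet)
Bit 1: prefix='01' (no match yet)
Bit 2: prefix='011' -> emit 'm', reset
Bit 3: prefix='0' (no match yet)
Bit 4: prefix='00' -> emit 'h', reset
Bit 5: prefix='0' (no match yet)
Bit 6: prefix='00' -> emit 'h', reset
Bit 7: prefix='0' (no match yet)
Bit 8: prefix='01' (no match yet)
Bit 9: prefix='011' -> emit 'm', reset
Bit 10: prefix='0' (no match yet)
Bit 11: prefix='00' -> emit 'h', reset

Answer: mhhmh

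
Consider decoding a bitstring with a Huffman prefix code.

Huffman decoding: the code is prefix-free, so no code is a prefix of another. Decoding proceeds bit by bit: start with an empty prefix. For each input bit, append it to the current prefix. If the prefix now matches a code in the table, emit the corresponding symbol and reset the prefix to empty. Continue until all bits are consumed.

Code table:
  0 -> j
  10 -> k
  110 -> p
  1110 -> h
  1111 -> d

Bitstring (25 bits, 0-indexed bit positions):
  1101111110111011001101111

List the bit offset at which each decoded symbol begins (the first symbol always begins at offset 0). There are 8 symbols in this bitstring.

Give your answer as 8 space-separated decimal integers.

Bit 0: prefix='1' (no match yet)
Bit 1: prefix='11' (no match yet)
Bit 2: prefix='110' -> emit 'p', reset
Bit 3: prefix='1' (no match yet)
Bit 4: prefix='11' (no match yet)
Bit 5: prefix='111' (no match yet)
Bit 6: prefix='1111' -> emit 'd', reset
Bit 7: prefix='1' (no match yet)
Bit 8: prefix='11' (no match yet)
Bit 9: prefix='110' -> emit 'p', reset
Bit 10: prefix='1' (no match yet)
Bit 11: prefix='11' (no match yet)
Bit 12: prefix='111' (no match yet)
Bit 13: prefix='1110' -> emit 'h', reset
Bit 14: prefix='1' (no match yet)
Bit 15: prefix='11' (no match yet)
Bit 16: prefix='110' -> emit 'p', reset
Bit 17: prefix='0' -> emit 'j', reset
Bit 18: prefix='1' (no match yet)
Bit 19: prefix='11' (no match yet)
Bit 20: prefix='110' -> emit 'p', reset
Bit 21: prefix='1' (no match yet)
Bit 22: prefix='11' (no match yet)
Bit 23: prefix='111' (no match yet)
Bit 24: prefix='1111' -> emit 'd', reset

Answer: 0 3 7 10 14 17 18 21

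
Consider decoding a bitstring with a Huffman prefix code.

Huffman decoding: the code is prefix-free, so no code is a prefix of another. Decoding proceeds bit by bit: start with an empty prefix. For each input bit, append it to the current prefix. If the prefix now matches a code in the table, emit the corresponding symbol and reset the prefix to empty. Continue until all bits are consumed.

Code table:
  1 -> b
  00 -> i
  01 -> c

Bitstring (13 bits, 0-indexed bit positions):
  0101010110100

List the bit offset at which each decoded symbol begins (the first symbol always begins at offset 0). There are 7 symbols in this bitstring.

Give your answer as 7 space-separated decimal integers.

Answer: 0 2 4 6 8 9 11

Derivation:
Bit 0: prefix='0' (no match yet)
Bit 1: prefix='01' -> emit 'c', reset
Bit 2: prefix='0' (no match yet)
Bit 3: prefix='01' -> emit 'c', reset
Bit 4: prefix='0' (no match yet)
Bit 5: prefix='01' -> emit 'c', reset
Bit 6: prefix='0' (no match yet)
Bit 7: prefix='01' -> emit 'c', reset
Bit 8: prefix='1' -> emit 'b', reset
Bit 9: prefix='0' (no match yet)
Bit 10: prefix='01' -> emit 'c', reset
Bit 11: prefix='0' (no match yet)
Bit 12: prefix='00' -> emit 'i', reset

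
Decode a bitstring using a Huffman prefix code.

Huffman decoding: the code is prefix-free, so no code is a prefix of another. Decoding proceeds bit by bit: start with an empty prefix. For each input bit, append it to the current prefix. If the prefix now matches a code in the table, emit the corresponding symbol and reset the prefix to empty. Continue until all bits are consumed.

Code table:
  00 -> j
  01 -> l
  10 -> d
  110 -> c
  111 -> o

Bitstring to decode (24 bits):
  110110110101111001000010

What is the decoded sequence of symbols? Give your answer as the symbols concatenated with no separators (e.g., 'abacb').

Bit 0: prefix='1' (no match yet)
Bit 1: prefix='11' (no match yet)
Bit 2: prefix='110' -> emit 'c', reset
Bit 3: prefix='1' (no match yet)
Bit 4: prefix='11' (no match yet)
Bit 5: prefix='110' -> emit 'c', reset
Bit 6: prefix='1' (no match yet)
Bit 7: prefix='11' (no match yet)
Bit 8: prefix='110' -> emit 'c', reset
Bit 9: prefix='1' (no match yet)
Bit 10: prefix='10' -> emit 'd', reset
Bit 11: prefix='1' (no match yet)
Bit 12: prefix='11' (no match yet)
Bit 13: prefix='111' -> emit 'o', reset
Bit 14: prefix='1' (no match yet)
Bit 15: prefix='10' -> emit 'd', reset
Bit 16: prefix='0' (no match yet)
Bit 17: prefix='01' -> emit 'l', reset
Bit 18: prefix='0' (no match yet)
Bit 19: prefix='00' -> emit 'j', reset
Bit 20: prefix='0' (no match yet)
Bit 21: prefix='00' -> emit 'j', reset
Bit 22: prefix='1' (no match yet)
Bit 23: prefix='10' -> emit 'd', reset

Answer: cccdodljjd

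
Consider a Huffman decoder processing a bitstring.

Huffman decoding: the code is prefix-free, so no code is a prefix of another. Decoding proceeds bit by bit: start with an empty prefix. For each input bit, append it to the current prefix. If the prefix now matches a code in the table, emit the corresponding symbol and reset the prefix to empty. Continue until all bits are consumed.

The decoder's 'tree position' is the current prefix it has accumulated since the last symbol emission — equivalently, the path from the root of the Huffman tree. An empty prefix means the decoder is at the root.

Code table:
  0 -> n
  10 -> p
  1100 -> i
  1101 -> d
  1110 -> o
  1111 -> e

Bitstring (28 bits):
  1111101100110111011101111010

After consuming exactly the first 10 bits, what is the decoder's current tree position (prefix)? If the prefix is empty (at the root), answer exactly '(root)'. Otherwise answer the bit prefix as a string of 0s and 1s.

Answer: (root)

Derivation:
Bit 0: prefix='1' (no match yet)
Bit 1: prefix='11' (no match yet)
Bit 2: prefix='111' (no match yet)
Bit 3: prefix='1111' -> emit 'e', reset
Bit 4: prefix='1' (no match yet)
Bit 5: prefix='10' -> emit 'p', reset
Bit 6: prefix='1' (no match yet)
Bit 7: prefix='11' (no match yet)
Bit 8: prefix='110' (no match yet)
Bit 9: prefix='1100' -> emit 'i', reset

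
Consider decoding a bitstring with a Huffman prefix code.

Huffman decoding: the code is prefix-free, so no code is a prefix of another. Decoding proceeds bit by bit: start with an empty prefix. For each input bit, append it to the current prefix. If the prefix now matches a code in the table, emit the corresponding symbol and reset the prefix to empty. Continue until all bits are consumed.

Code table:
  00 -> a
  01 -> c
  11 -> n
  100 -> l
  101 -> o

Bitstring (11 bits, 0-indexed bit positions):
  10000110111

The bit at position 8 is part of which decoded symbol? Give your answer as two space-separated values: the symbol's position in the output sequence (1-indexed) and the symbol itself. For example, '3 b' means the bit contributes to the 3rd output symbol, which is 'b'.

Answer: 4 c

Derivation:
Bit 0: prefix='1' (no match yet)
Bit 1: prefix='10' (no match yet)
Bit 2: prefix='100' -> emit 'l', reset
Bit 3: prefix='0' (no match yet)
Bit 4: prefix='00' -> emit 'a', reset
Bit 5: prefix='1' (no match yet)
Bit 6: prefix='11' -> emit 'n', reset
Bit 7: prefix='0' (no match yet)
Bit 8: prefix='01' -> emit 'c', reset
Bit 9: prefix='1' (no match yet)
Bit 10: prefix='11' -> emit 'n', reset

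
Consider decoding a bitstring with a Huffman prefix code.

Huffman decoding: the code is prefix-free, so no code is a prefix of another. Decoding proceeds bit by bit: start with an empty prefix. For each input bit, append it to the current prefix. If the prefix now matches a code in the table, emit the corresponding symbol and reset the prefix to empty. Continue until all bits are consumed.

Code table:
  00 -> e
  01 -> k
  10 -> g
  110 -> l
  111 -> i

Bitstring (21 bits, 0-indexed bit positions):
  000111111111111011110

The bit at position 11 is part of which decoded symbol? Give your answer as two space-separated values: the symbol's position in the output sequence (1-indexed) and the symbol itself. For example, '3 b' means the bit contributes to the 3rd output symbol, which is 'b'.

Bit 0: prefix='0' (no match yet)
Bit 1: prefix='00' -> emit 'e', reset
Bit 2: prefix='0' (no match yet)
Bit 3: prefix='01' -> emit 'k', reset
Bit 4: prefix='1' (no match yet)
Bit 5: prefix='11' (no match yet)
Bit 6: prefix='111' -> emit 'i', reset
Bit 7: prefix='1' (no match yet)
Bit 8: prefix='11' (no match yet)
Bit 9: prefix='111' -> emit 'i', reset
Bit 10: prefix='1' (no match yet)
Bit 11: prefix='11' (no match yet)
Bit 12: prefix='111' -> emit 'i', reset
Bit 13: prefix='1' (no match yet)
Bit 14: prefix='11' (no match yet)
Bit 15: prefix='110' -> emit 'l', reset

Answer: 5 i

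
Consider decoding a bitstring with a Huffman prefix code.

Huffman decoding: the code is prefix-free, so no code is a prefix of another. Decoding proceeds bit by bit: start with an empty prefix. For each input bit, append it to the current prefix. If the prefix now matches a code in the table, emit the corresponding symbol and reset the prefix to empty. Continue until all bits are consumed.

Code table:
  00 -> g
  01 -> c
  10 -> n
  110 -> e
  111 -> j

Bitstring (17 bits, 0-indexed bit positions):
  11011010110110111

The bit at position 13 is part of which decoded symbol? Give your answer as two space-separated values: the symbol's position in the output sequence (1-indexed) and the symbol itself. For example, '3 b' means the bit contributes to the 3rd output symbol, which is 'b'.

Answer: 5 e

Derivation:
Bit 0: prefix='1' (no match yet)
Bit 1: prefix='11' (no match yet)
Bit 2: prefix='110' -> emit 'e', reset
Bit 3: prefix='1' (no match yet)
Bit 4: prefix='11' (no match yet)
Bit 5: prefix='110' -> emit 'e', reset
Bit 6: prefix='1' (no match yet)
Bit 7: prefix='10' -> emit 'n', reset
Bit 8: prefix='1' (no match yet)
Bit 9: prefix='11' (no match yet)
Bit 10: prefix='110' -> emit 'e', reset
Bit 11: prefix='1' (no match yet)
Bit 12: prefix='11' (no match yet)
Bit 13: prefix='110' -> emit 'e', reset
Bit 14: prefix='1' (no match yet)
Bit 15: prefix='11' (no match yet)
Bit 16: prefix='111' -> emit 'j', reset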